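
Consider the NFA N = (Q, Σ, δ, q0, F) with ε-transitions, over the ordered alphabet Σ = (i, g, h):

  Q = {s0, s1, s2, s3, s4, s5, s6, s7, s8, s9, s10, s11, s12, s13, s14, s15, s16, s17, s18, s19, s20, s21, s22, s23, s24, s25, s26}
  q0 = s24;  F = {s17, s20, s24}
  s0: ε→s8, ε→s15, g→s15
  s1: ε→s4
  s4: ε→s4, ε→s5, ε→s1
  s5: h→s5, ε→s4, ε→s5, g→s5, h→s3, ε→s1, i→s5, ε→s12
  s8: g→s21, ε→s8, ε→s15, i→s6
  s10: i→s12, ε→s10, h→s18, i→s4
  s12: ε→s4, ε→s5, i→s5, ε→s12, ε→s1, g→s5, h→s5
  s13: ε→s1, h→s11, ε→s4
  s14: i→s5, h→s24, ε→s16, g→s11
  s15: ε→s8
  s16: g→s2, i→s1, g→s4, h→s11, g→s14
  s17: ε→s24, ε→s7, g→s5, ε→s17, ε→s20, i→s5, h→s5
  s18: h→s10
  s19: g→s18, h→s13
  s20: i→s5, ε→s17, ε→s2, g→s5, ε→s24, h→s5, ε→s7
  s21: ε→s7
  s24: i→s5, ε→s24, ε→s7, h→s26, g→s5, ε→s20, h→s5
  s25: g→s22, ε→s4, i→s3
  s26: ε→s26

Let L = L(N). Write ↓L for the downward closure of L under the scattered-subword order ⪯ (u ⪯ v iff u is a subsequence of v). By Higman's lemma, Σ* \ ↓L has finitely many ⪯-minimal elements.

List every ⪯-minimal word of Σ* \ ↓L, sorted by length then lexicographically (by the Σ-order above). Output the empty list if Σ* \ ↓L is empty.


|Q|=27, |F|=3, |δ|=72 (35 ε).
min D↑ (2 st, q0=0, F={1}): 0:i→1,g→1,h→1 1:i→1,g→1,h→1 [Hopcroft].
'i': run [11, 5] end={s1,s12,s3,s4,s5} — reject; 1/1 del acc.
'g': run [11, 5] end={s1,s12,s3,s4,s5} rej; 1/1 deletions ∈↓L.
'h': |S_i|=[11, 6] end={s1,s12,s26,s3,s4,s5} rej; 1/1 single-dels accept.
3 minimals (antichain).

Antichain: [i, g, h].


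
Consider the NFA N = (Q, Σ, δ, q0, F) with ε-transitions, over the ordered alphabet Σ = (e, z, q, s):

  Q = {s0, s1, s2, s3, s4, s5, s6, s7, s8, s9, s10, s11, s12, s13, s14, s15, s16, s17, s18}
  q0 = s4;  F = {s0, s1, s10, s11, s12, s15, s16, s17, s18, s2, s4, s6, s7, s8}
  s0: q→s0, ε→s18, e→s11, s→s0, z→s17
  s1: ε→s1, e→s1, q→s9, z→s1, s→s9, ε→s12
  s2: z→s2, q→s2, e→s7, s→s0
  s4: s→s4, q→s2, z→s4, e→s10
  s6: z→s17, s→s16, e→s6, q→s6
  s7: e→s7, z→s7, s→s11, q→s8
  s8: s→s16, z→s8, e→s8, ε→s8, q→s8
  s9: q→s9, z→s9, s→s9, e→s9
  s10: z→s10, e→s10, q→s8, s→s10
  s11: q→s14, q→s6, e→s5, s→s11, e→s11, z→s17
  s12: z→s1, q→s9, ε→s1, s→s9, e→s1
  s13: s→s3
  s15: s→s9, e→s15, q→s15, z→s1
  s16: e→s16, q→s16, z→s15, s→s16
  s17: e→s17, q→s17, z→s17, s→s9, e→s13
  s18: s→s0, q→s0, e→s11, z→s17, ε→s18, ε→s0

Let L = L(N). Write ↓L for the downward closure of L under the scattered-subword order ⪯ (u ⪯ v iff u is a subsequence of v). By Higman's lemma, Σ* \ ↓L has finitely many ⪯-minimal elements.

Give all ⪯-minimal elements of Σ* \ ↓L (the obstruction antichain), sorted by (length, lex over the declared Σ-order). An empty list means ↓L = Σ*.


|Q|=19, |F|=14, |δ|=71 (7 ε).
min D↑ (13 st, q0=0, F={11}): 0:e→1,z→0,q→2,s→0 1:e→1,z→1,q→3,s→1 2:e→4,z→2,q→2,s→5 3:e→3,z→3,q→3,s→6 4:e→4,z→4,q→3,s→7 5:e→7,z→8,q→5,s→5 6:e→6,z→9,q→6,s→6 7:e→7,z→8,q→10,s→7 8:e→8,z→8,q→8,s→11 9:e→9,z→12,q→9,s→11 10:e→10,z→8,q→10,s→6 11:e→11,z→11,q→11,s→11 12:e→12,z→12,q→11,s→11.
'qszs': run [19, 17, 14, 7, 2] end={s3,s9} — reject; 4/4 single-dels accept.
'eqszzq': run [19, 15, 11, 6, 4, 3, 1] end={s9} ∉↓L; 6/6 deletions ∈↓L.
2 obstructions.

A = [qszs, eqszzq].


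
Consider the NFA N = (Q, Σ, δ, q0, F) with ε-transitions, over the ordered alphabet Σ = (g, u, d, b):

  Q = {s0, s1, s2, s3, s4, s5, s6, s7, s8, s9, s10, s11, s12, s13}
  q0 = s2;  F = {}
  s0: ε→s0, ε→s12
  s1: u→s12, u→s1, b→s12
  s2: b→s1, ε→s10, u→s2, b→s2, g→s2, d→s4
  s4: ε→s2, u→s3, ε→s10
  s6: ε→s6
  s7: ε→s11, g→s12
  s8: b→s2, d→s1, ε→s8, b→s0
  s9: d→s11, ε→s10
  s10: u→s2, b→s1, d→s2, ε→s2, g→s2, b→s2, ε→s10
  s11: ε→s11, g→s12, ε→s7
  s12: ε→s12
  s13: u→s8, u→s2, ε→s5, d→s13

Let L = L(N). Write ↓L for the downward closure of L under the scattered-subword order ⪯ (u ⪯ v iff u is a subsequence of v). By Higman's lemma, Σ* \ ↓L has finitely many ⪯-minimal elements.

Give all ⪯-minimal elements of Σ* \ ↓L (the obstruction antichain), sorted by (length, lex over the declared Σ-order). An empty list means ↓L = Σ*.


Antichain: [ε].

|Q|=14, |F|=0, |δ|=38 (15 ε).
min D↑ (1 st, q0=0, F={0}): 0:g→0,u→0,d→0,b→0 [Hopcroft].
ε ∈ L(D↑) — L = ∅.


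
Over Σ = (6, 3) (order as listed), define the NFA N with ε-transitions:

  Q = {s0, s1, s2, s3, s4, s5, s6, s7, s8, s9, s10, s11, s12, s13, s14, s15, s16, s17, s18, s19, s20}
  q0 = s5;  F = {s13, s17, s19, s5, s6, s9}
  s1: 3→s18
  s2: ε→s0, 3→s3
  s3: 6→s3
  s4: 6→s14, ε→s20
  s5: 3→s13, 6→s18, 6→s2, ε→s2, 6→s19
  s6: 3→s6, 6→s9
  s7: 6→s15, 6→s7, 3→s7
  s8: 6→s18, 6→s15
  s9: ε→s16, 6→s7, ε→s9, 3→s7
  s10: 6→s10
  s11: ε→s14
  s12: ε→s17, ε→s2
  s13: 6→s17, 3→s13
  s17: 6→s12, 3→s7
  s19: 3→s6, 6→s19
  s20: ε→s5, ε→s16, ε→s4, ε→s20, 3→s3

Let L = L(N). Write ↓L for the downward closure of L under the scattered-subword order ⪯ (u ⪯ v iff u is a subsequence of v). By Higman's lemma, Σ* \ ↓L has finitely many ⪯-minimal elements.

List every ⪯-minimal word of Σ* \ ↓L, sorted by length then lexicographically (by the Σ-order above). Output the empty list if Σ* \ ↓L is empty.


|Q|=21, |F|=6, |δ|=37 (12 ε).
min D↑ (7 st, q0=0, F={6}): 0:6→1,3→2 1:6→1,3→3 2:6→4,3→2 3:6→5,3→3 4:6→4,3→6 5:6→6,3→6 6:6→6,3→6 (ε-aug+det+¬).
'363': run [14, 11, 9, 3] end={s15,s3,s7} rej; 3/3 deletions ∈↓L.
'6366': |S_i|=[14, 12, 6, 5, 3] end={s15,s3,s7} rej; 4/4 deletions ∈↓L.
2 obstructions.

Antichain: [363, 6366].


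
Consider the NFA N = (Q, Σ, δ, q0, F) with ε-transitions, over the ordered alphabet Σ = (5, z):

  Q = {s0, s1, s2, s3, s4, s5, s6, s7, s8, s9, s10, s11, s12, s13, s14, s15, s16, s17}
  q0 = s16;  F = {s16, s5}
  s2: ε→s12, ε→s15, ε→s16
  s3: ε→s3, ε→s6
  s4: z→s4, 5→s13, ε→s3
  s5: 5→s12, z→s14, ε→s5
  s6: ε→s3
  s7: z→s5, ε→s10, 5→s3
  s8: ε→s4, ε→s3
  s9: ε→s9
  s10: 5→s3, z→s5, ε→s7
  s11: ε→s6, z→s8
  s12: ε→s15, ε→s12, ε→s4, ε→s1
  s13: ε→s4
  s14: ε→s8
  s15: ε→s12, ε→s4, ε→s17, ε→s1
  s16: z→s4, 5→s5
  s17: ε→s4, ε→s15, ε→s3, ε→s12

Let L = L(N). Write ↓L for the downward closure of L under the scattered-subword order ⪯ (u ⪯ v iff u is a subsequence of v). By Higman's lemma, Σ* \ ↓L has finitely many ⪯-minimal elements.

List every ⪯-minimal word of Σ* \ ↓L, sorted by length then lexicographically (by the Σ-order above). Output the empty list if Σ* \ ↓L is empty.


|Q|=18, |F|=2, |δ|=39 (28 ε).
min D↑ (3 st, q0=0, F={2}): 0:5→1,z→2 1:5→2,z→2 2:5→2,z→2.
'z': |S_i|=[12, 6] end={s13,s14,s3,s4,s6,s8} — reject; 1/1 single-dels accept.
'55': |S_i|=[12, 11, 8] end={s1,s12,s13,s15,s17,s3,s4,s6} ∉↓L; 2/2 deletions ∈↓L.
2 obstructions.

min(Σ*\↓L) = [z, 55].


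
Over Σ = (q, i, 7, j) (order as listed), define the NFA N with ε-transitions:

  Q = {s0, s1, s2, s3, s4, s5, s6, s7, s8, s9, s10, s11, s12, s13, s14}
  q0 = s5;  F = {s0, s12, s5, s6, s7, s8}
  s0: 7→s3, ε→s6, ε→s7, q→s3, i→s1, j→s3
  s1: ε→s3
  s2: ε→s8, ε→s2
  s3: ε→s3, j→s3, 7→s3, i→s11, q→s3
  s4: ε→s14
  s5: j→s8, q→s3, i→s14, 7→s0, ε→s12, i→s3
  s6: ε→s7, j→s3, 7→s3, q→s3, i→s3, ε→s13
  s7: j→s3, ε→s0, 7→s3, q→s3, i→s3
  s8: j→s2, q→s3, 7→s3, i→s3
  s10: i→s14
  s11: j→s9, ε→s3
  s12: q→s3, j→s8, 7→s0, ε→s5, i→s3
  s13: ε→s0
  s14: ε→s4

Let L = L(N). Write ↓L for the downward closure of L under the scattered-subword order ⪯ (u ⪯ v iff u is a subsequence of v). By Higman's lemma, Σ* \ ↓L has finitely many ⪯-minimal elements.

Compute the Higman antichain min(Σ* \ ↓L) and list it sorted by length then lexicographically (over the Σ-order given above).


|Q|=15, |F|=6, |δ|=46 (15 ε).
min D↑ (4 st, q0=0, F={1}): 0:q→1,i→1,7→2,j→3 1:q→1,i→1,7→1,j→1 2:q→1,i→1,7→1,j→1 3:q→1,i→1,7→1,j→3 (ε-aug+det+¬).
'q': N↓-sim [14, 3] end={s11,s3,s9} — reject; 1/1 single-dels accept.
'i': run [14, 6] end={s1,s11,s14,s3,s4,s9} ∉↓L; 1/1 deletions ∈↓L.
'77': N↓-sim [14, 8, 3] end={s11,s3,s9} rej; 2/2 del acc.
'7j': |S_i|=[14, 8, 3] end={s11,s3,s9} ∉↓L; 2/2 single-dels accept.
'j7': |S_i|=[14, 5, 3] end={s11,s3,s9} — reject; 2/2 deletions ∈↓L.
5 obstructions.

Antichain: [q, i, 77, 7j, j7].


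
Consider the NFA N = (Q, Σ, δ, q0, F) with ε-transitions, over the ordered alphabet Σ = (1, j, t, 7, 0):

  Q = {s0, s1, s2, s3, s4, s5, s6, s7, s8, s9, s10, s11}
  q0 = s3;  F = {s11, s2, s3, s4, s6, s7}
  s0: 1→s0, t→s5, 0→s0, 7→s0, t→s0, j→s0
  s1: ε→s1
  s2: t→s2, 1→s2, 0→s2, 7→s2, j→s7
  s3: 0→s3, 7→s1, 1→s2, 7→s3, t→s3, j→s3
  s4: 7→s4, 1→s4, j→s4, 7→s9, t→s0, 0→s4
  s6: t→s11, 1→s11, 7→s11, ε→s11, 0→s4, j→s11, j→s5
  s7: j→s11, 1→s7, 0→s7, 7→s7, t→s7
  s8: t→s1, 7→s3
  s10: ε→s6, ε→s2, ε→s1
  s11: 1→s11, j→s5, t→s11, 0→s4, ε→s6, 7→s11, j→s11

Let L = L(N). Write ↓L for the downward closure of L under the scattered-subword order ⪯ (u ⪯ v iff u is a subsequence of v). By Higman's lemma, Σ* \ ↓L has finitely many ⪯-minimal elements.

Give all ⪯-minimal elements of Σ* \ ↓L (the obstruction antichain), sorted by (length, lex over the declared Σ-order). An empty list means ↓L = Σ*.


min(Σ*\↓L) = [1jj0t].

|Q|=12, |F|=6, |δ|=48 (6 ε).
min D↑ (6 st, q0=0, F={5}): 0:1→1,j→0,t→0,7→0,0→0 1:1→1,j→2,t→1,7→1,0→1 2:1→2,j→3,t→2,7→2,0→2 3:1→3,j→3,t→3,7→3,0→4 4:1→4,j→4,t→5,7→4,0→4 5:1→5,j→5,t→5,7→5,0→5 (ε-aug+det+¬).
'1jj0t': N↓-sim [10, 8, 7, 6, 4, 2] end={s0,s5} ∉↓L; 5/5 del acc.
1 obstructions.


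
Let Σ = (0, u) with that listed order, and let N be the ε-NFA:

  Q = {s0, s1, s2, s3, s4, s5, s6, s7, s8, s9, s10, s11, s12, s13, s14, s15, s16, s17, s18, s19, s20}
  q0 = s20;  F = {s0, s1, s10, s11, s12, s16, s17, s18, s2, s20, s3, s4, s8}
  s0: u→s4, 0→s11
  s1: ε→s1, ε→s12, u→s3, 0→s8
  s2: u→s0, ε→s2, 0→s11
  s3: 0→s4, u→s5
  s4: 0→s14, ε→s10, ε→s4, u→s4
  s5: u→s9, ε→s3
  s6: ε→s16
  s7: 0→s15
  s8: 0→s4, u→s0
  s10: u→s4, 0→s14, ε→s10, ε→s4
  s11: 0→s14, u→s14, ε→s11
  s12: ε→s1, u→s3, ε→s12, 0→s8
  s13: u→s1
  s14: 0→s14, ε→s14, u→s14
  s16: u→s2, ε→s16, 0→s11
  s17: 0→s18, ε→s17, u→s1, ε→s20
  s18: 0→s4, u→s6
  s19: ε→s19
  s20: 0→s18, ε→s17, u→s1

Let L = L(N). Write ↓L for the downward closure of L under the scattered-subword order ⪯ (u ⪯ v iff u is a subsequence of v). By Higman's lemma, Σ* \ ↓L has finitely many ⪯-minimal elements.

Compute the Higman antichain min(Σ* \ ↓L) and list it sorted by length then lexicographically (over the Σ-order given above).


A = [000, 0u0u, uu00, u0uu0, 0uuuu0].

|Q|=21, |F|=13, |δ|=49 (18 ε).
min D↑ (11 st, q0=0, F={7}): 0:0→1,u→2 1:0→3,u→4 2:0→5,u→6 3:0→7,u→3 4:0→8,u→9 5:0→3,u→10 6:0→3,u→6 7:0→7,u→7 8:0→7,u→7 9:0→8,u→10 10:0→8,u→3.
'000': |S_i|=[17, 10, 4, 1] end={s14} rej; 3/3 single-dels accept.
'0u0u': N↓-sim [17, 10, 8, 2, 1] end={s14} rej; 4/4 deletions ∈↓L.
'uu00': |S_i|=[17, 14, 9, 4, 1] end={s14} rej; 4/4 single-dels accept.
'u0uu0': N↓-sim [17, 14, 6, 5, 3, 1] end={s14} ∉↓L; 5/5 deletions ∈↓L.
'0uuuu0': |S_i|=[17, 10, 8, 6, 5, 3, 1] end={s14} ∉↓L; 6/6 del acc.
5 obstructions.


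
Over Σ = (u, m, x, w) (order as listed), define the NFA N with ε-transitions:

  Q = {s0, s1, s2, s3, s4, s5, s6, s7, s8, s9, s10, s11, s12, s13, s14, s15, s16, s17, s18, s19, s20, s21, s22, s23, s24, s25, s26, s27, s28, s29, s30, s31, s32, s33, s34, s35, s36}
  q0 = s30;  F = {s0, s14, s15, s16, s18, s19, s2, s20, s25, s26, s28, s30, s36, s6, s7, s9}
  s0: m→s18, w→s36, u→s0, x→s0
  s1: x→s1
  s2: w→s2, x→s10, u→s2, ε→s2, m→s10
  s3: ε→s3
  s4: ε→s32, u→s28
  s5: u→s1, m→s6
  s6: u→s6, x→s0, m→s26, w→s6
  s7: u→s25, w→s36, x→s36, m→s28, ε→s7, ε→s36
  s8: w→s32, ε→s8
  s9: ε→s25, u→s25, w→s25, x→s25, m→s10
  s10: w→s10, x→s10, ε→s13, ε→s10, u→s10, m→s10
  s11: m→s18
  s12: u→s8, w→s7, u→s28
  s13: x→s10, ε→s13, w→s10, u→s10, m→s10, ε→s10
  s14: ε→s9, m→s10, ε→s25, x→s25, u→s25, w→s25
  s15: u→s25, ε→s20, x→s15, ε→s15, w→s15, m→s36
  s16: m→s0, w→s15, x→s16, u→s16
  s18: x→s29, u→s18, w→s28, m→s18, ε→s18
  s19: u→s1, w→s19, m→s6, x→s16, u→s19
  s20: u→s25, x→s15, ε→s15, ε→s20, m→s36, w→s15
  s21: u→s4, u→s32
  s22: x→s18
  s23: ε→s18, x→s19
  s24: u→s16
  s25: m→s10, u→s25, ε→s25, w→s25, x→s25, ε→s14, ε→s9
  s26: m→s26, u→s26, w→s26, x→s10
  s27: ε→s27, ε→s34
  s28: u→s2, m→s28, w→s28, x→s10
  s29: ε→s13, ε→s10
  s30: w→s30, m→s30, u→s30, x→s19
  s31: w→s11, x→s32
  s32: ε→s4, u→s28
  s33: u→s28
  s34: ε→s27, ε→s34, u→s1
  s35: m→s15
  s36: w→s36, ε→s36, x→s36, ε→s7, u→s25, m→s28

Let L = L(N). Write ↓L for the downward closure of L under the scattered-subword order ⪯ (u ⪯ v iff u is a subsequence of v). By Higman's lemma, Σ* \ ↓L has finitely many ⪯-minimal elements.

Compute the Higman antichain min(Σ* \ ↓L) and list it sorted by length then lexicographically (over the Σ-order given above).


|Q|=37, |F|=16, |δ|=124 (31 ε).
min D↑ (13 st, q0=0, F={7}): 0:u→0,m→0,x→1,w→0 1:u→1,m→2,x→3,w→1 2:u→2,m→4,x→5,w→2 3:u→3,m→5,x→3,w→6 4:u→4,m→4,x→7,w→4 5:u→5,m→8,x→5,w→9 6:u→10,m→9,x→6,w→6 7:u→7,m→7,x→7,w→7 8:u→8,m→8,x→7,w→11 9:u→10,m→11,x→9,w→9 10:u→10,m→7,x→10,w→10 11:u→12,m→11,x→7,w→11 12:u→12,m→7,x→7,w→12 (ε-aug+det+¬).
'xmmx': |S_i|=[20, 19, 14, 7, 3] end={s10,s13,s29} rej; 4/4 single-dels accept.
'xxwum': N↓-sim [20, 19, 16, 11, 6, 2] end={s10,s13} ∉↓L; 5/5 deletions ∈↓L.
2 obstructions.

min(Σ*\↓L) = [xmmx, xxwum].


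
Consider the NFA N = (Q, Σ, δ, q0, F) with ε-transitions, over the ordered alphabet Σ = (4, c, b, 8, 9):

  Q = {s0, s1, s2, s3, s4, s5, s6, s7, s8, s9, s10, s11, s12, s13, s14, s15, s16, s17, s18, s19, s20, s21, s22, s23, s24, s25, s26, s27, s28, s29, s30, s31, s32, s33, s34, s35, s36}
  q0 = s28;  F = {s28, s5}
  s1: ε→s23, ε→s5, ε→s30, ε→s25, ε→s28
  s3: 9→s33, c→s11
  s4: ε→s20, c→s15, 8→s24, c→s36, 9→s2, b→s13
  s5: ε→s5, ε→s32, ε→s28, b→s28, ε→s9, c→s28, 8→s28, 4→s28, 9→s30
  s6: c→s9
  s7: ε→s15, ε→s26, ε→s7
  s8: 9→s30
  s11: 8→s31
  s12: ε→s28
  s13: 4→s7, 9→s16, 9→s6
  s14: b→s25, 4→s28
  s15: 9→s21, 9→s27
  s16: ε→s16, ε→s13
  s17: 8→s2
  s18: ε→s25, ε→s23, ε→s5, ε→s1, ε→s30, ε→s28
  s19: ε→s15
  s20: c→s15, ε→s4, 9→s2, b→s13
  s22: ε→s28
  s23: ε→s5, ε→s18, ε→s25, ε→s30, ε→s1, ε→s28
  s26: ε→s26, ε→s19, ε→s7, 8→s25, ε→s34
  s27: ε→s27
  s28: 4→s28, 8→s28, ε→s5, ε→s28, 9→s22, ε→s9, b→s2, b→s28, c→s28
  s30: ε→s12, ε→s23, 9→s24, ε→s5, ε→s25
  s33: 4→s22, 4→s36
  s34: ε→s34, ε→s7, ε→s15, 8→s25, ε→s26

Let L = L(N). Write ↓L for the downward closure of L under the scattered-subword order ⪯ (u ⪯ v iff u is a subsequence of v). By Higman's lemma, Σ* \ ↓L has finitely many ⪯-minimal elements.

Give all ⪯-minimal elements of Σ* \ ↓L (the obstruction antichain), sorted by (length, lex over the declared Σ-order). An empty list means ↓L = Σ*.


|Q|=37, |F|=2, |δ|=84 (47 ε).
min D↑ (1 st, q0=0, F={}): 0:4→0,c→0,b→0,8→0,9→0.
L(D↑) = ∅; no obstructions.

Antichain: [].


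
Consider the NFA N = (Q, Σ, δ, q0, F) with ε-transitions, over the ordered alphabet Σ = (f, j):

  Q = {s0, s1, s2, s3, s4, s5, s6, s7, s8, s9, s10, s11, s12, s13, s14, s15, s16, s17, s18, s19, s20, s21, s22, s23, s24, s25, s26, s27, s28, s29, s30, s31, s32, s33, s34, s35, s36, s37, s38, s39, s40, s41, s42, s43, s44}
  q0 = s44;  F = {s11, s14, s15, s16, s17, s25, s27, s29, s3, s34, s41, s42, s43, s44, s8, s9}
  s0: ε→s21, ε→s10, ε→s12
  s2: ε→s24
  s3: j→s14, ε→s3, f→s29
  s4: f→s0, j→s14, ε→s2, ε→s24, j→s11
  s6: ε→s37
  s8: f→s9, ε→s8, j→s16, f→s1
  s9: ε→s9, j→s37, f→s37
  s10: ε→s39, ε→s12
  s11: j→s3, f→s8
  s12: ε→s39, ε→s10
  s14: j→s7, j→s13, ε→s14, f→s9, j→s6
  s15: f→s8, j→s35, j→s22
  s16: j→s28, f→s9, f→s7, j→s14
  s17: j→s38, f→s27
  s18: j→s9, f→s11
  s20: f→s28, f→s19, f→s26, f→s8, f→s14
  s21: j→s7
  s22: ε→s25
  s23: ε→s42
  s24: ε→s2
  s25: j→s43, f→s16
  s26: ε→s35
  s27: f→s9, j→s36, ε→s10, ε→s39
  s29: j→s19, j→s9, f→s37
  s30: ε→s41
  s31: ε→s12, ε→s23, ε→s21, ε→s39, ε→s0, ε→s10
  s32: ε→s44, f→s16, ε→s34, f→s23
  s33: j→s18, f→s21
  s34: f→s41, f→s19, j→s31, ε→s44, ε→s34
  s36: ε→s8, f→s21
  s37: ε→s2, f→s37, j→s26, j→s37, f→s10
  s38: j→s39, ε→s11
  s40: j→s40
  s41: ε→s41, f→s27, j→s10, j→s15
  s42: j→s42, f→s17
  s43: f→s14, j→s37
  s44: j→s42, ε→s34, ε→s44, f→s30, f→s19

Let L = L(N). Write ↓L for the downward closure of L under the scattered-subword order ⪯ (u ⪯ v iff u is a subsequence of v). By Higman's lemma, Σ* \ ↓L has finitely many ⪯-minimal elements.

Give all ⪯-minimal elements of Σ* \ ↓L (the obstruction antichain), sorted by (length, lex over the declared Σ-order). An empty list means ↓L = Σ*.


|Q|=45, |F|=16, |δ|=102 (38 ε).
min D↑ (16 st, q0=0, F={10}): 0:f→1,j→2 1:f→3,j→4 2:f→5,j→2 3:f→6,j→7 4:f→7,j→8 5:f→3,j→9 6:f→10,j→10 7:f→6,j→11 8:f→11,j→12 9:f→7,j→13 10:f→10,j→10 11:f→6,j→14 12:f→14,j→10 13:f→15,j→14 14:f→6,j→10 15:f→10,j→6 [Hopcroft].
'ffff': |S_i|=[38, 32, 22, 12, 8] end={s10,s12,s2,s24,s26,s35,s37,s39} — reject; 4/4 single-dels accept.
'fffj': |S_i|=[38, 32, 22, 12, 9] end={s10,s12,s2,s24,s26,s35,s37,s39,s7} — reject; 4/4 deletions ∈↓L.
'fjjjj': N↓-sim [38, 32, 28, 21, 16, 11] end={s10,s12,s13,s2,s24,s26,s35,s37,s39,s6,s7} rej; 5/5 del acc.
'jfjjff': run [38, 34, 26, 24, 18, 12, 8] end={s10,s12,s2,s24,s26,s35,s37,s39} ∉↓L; 6/6 deletions ∈↓L.
4 obstructions.

min(Σ*\↓L) = [ffff, fffj, fjjjj, jfjjff].


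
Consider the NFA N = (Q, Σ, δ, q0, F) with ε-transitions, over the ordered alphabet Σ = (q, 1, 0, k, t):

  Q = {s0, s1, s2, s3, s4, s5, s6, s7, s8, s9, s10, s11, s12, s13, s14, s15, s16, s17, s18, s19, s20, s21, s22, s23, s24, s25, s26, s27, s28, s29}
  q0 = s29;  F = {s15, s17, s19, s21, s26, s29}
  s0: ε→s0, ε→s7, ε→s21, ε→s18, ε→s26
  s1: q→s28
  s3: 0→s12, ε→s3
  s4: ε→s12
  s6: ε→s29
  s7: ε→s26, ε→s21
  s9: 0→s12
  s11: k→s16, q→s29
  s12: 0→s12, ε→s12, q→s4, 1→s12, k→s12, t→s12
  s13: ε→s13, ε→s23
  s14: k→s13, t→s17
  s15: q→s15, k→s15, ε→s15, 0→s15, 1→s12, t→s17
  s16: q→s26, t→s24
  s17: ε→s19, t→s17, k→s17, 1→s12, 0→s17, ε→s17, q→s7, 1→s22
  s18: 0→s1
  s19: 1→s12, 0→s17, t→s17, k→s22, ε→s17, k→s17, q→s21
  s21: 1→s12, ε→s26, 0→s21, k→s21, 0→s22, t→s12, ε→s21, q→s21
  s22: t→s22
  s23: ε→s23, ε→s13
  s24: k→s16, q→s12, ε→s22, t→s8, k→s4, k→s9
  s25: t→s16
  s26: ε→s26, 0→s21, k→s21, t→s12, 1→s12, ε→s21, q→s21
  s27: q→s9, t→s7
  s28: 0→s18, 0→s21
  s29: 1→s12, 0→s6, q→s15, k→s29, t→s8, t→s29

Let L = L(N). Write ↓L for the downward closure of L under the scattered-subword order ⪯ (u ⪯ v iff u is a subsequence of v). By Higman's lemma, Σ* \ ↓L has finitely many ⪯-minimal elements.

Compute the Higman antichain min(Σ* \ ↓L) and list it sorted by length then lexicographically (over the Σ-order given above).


A = [1, qtqt].

|Q|=30, |F|=6, |δ|=84 (24 ε).
min D↑ (5 st, q0=0, F={2}): 0:q→1,1→2,0→0,k→0,t→0 1:q→1,1→2,0→1,k→1,t→3 2:q→2,1→2,0→2,k→2,t→2 3:q→4,1→2,0→3,k→3,t→3 4:q→4,1→2,0→4,k→4,t→2 (ε-aug+det+¬).
'1': N↓-sim [12, 3] end={s12,s22,s4} — reject; 1/1 single-dels accept.
'qtqt': |S_i|=[12, 9, 8, 6, 3] end={s12,s22,s4} rej; 4/4 deletions ∈↓L.
2 minimals (antichain).


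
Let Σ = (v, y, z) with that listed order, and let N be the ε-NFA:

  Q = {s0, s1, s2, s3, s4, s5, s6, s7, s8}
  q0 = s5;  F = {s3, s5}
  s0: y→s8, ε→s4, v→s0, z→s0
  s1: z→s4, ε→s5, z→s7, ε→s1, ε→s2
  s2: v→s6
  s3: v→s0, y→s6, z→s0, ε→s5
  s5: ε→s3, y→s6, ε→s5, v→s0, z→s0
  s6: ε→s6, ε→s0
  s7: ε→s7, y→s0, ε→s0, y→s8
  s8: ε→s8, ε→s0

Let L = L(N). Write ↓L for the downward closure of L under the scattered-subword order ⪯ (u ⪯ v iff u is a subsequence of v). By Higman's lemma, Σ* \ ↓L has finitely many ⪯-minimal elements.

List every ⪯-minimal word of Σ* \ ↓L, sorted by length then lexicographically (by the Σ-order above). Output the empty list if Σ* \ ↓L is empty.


min(Σ*\↓L) = [v, y, z].

|Q|=9, |F|=2, |δ|=27 (13 ε).
min D↑ (2 st, q0=0, F={1}): 0:v→1,y→1,z→1 1:v→1,y→1,z→1 (ε-aug+det+¬).
'v': run [6, 3] end={s0,s4,s8} ∉↓L; 1/1 deletions ∈↓L.
'y': run [6, 4] end={s0,s4,s6,s8} rej; 1/1 deletions ∈↓L.
'z': |S_i|=[6, 3] end={s0,s4,s8} — reject; 1/1 single-dels accept.
3 obstructions.


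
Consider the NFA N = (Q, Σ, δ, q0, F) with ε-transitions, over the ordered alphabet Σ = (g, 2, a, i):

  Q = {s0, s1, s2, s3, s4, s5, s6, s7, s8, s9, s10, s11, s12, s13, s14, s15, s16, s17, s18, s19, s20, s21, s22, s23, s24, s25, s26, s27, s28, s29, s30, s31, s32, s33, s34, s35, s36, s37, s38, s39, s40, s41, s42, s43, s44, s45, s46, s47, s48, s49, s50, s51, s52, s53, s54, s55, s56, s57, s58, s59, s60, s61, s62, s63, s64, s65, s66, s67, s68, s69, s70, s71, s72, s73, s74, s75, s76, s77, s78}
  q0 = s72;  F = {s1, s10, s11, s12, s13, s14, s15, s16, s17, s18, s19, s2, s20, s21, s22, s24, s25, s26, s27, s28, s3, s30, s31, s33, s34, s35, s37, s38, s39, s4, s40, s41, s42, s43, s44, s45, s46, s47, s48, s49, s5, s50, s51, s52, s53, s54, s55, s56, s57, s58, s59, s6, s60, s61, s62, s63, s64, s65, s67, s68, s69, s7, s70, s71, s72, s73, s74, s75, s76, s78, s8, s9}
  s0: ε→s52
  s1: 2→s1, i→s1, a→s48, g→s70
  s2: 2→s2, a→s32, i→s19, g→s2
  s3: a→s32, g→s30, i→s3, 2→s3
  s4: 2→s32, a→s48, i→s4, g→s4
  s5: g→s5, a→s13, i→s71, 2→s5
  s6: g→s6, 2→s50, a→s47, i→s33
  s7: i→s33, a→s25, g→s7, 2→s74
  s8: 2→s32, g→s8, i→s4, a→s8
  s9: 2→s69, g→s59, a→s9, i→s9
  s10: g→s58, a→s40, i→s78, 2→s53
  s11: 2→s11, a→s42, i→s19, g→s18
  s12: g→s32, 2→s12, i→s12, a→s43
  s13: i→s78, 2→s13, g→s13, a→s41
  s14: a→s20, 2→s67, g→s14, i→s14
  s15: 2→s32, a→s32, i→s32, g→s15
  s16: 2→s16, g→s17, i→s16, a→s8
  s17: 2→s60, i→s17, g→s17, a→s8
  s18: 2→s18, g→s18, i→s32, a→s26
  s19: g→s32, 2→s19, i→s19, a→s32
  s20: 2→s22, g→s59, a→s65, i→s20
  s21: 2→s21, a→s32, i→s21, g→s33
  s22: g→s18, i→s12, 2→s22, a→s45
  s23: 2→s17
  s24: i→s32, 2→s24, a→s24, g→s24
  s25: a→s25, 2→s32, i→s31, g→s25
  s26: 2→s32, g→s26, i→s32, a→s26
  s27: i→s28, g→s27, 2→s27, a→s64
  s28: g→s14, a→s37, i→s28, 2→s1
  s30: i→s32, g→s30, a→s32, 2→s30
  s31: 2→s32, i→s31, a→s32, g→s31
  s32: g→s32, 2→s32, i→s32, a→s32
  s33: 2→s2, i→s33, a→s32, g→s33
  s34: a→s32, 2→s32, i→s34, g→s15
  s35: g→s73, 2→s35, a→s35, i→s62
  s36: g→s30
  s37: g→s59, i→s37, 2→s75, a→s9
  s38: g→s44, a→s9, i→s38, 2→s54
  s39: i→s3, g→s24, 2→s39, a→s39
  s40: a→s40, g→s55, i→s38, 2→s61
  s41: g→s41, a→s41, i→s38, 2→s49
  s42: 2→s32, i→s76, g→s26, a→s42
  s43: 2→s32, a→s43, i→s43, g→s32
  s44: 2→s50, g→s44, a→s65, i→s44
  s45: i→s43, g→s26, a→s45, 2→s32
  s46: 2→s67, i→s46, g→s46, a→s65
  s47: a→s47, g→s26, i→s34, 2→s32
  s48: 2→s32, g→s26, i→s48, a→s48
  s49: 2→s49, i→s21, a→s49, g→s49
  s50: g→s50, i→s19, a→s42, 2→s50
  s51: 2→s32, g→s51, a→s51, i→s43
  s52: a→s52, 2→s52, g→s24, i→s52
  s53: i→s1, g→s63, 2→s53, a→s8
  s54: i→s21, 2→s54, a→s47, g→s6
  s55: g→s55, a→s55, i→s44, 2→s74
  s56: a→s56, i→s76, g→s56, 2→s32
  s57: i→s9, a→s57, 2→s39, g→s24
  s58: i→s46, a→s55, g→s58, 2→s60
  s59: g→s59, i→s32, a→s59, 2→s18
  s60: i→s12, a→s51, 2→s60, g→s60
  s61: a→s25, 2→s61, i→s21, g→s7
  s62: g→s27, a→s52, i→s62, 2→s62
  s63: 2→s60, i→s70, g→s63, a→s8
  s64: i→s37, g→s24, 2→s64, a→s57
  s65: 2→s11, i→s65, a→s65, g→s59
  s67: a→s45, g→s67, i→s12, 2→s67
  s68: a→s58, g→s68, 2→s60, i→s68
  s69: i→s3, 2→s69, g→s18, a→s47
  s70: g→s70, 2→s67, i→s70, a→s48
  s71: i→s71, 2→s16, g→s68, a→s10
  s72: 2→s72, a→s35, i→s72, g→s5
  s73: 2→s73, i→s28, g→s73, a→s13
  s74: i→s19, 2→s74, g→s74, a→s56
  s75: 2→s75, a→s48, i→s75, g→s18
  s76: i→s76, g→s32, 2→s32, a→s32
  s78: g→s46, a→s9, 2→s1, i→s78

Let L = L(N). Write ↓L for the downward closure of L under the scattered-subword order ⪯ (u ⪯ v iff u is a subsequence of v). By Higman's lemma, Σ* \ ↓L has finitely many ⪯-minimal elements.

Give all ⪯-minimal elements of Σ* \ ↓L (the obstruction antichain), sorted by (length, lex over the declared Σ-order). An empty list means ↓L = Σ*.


A = [gi2a2, aiagi, gaa2ia, gig2ig].

|Q|=79, |F|=72, |δ|=295 (1 ε).
min D↑ (73 st, q0=0, F={42}): 0:g→1,2→0,a→2,i→0 1:g→1,2→1,a→3,i→4 2:g→5,2→2,a→2,i→6 3:g→3,2→3,a→7,i→8 4:g→9,2→10,a→11,i→4 5:g→5,2→5,a→3,i→12 6:g→13,2→6,a→14,i→6 7:g→7,2→15,a→7,i→16 8:g→17,2→18,a→19,i→8 9:g→9,2→20,a→21,i→9 10:g→22,2→10,a→23,i→10 11:g→21,2→24,a→25,i→8 12:g→26,2→18,a→27,i→12 13:g→13,2→13,a→28,i→12 14:g→29,2→14,a→14,i→14 15:g→15,2→15,a→15,i→30 16:g→31,2→32,a→19,i→16 17:g→17,2→33,a→34,i→17 18:g→35,2→18,a→36,i→18 19:g→37,2→38,a→19,i→19 20:g→20,2→20,a→39,i→40 21:g→21,2→20,a→41,i→17 22:g→22,2→20,a→23,i→22 23:g→23,2→42,a→23,i→43 24:g→44,2→24,a→23,i→18 25:g→41,2→45,a→25,i→16 26:g→26,2→33,a→46,i→26 27:g→37,2→47,a→19,i→27 28:g→29,2→28,a→48,i→27 29:g→29,2→29,a→29,i→42 30:g→49,2→30,a→42,i→30 31:g→31,2→50,a→34,i→31 32:g→51,2→32,a→52,i→30 33:g→33,2→33,a→53,i→40 34:g→37,2→54,a→34,i→34 35:g→35,2→33,a→36,i→35 36:g→55,2→42,a→36,i→36 37:g→37,2→56,a→37,i→42 38:g→56,2→38,a→52,i→57 39:g→39,2→42,a→39,i→58 40:g→42,2→40,a→58,i→40 41:g→41,2→59,a→41,i→31 42:g→42,2→42,a→42,i→42 43:g→43,2→42,a→36,i→43 44:g→44,2→20,a→23,i→35 45:g→60,2→45,a→61,i→30 46:g→37,2→62,a→34,i→46 47:g→56,2→47,a→36,i→47 48:g→29,2→63,a→48,i→19 49:g→49,2→64,a→42,i→49 50:g→50,2→50,a→65,i→66 51:g→51,2→50,a→52,i→49 52:g→55,2→42,a→52,i→67 53:g→55,2→42,a→53,i→58 54:g→56,2→54,a→65,i→66 55:g→55,2→42,a→55,i→42 56:g→56,2→56,a→55,i→42 57:g→68,2→57,a→42,i→57 58:g→42,2→42,a→58,i→58 59:g→59,2→59,a→69,i→66 60:g→60,2→59,a→61,i→49 61:g→61,2→42,a→61,i→70 62:g→56,2→62,a→53,i→40 63:g→29,2→63,a→63,i→57 64:g→64,2→64,a→42,i→66 65:g→55,2→42,a→65,i→71 66:g→42,2→66,a→42,i→66 67:g→72,2→42,a→42,i→67 68:g→68,2→68,a→42,i→42 69:g→69,2→42,a→69,i→71 70:g→70,2→42,a→42,i→70 71:g→42,2→42,a→42,i→71 72:g→72,2→42,a→42,i→42 [Hopcroft].
'gi2a2': N↓-sim [73, 69, 59, 42, 16, 1] end={s32} — reject; 5/5 single-dels accept.
'aiagi': run [73, 67, 48, 29, 7, 1] end={s32} ∉↓L; 5/5 del acc.
'gaa2ia': N↓-sim [73, 69, 60, 43, 28, 11, 1] end={s32} rej; 6/6 single-dels accept.
'gig2ig': N↓-sim [73, 69, 59, 42, 19, 5, 1] end={s32} — reject; 6/6 del acc.
4 minimals (antichain).


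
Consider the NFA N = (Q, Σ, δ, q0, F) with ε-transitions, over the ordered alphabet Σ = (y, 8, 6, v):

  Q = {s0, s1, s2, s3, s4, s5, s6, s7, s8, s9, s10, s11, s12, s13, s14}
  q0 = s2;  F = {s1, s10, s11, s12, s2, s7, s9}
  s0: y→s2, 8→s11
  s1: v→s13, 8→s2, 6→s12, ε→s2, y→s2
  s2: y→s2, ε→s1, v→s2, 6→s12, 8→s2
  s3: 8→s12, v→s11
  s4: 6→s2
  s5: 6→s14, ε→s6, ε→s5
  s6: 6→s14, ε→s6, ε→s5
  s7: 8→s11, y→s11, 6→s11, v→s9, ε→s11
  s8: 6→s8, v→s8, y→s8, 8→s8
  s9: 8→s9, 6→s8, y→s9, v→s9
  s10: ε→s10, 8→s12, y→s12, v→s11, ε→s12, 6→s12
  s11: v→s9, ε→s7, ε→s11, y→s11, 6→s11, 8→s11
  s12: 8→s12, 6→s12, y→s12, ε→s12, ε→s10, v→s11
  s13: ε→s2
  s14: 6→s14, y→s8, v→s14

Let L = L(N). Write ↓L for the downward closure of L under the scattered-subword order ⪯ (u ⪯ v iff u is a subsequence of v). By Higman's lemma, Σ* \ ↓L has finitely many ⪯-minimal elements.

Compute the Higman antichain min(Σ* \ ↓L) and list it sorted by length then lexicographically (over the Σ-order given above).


|Q|=15, |F|=7, |δ|=56 (14 ε).
min D↑ (5 st, q0=0, F={4}): 0:y→0,8→0,6→1,v→0 1:y→1,8→1,6→1,v→2 2:y→2,8→2,6→2,v→3 3:y→3,8→3,6→4,v→3 4:y→4,8→4,6→4,v→4 (ε-aug+det+¬).
'6vv6': N↓-sim [9, 6, 4, 2, 1] end={s8} ∉↓L; 4/4 single-dels accept.
1 words, ⪯-incomp.

Antichain: [6vv6].


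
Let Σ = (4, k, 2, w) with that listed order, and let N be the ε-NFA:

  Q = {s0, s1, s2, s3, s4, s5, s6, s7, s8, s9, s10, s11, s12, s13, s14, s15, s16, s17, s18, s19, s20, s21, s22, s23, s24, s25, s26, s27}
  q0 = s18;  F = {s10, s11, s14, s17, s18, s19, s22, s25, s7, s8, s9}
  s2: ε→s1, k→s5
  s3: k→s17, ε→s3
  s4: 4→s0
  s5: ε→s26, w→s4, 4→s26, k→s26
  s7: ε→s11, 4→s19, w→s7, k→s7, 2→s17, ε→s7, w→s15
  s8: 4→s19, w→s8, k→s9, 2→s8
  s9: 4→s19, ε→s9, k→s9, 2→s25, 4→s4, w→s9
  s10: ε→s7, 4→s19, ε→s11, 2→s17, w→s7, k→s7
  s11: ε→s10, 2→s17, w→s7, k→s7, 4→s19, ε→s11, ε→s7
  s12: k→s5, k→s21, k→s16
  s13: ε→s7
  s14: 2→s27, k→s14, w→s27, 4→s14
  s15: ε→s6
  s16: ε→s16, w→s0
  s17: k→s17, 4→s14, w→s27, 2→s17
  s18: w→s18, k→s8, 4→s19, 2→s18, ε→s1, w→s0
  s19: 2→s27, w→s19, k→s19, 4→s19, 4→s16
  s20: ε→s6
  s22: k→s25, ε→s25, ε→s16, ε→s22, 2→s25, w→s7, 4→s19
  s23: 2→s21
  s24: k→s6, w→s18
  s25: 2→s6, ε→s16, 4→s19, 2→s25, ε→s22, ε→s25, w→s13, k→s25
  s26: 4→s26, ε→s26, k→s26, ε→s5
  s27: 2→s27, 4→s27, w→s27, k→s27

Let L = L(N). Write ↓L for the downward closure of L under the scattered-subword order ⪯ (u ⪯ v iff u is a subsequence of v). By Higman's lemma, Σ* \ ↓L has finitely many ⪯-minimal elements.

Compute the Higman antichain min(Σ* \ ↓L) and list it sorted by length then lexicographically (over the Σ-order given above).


A = [42, kk2w2w].

|Q|=28, |F|=11, |δ|=92 (24 ε).
min D↑ (9 st, q0=0, F={3}): 0:4→1,k→2,2→0,w→0 1:4→1,k→1,2→3,w→1 2:4→1,k→4,2→2,w→2 3:4→3,k→3,2→3,w→3 4:4→1,k→4,2→5,w→4 5:4→1,k→5,2→5,w→6 6:4→1,k→6,2→7,w→6 7:4→8,k→7,2→7,w→3 8:4→8,k→8,2→3,w→3 (ε-aug+det+¬).
'42': run [19, 6, 1] end={s27} rej; 2/2 del acc.
'kk2w2w': |S_i|=[19, 17, 16, 14, 12, 3, 1] end={s27} rej; 6/6 deletions ∈↓L.
2 minimals (antichain).


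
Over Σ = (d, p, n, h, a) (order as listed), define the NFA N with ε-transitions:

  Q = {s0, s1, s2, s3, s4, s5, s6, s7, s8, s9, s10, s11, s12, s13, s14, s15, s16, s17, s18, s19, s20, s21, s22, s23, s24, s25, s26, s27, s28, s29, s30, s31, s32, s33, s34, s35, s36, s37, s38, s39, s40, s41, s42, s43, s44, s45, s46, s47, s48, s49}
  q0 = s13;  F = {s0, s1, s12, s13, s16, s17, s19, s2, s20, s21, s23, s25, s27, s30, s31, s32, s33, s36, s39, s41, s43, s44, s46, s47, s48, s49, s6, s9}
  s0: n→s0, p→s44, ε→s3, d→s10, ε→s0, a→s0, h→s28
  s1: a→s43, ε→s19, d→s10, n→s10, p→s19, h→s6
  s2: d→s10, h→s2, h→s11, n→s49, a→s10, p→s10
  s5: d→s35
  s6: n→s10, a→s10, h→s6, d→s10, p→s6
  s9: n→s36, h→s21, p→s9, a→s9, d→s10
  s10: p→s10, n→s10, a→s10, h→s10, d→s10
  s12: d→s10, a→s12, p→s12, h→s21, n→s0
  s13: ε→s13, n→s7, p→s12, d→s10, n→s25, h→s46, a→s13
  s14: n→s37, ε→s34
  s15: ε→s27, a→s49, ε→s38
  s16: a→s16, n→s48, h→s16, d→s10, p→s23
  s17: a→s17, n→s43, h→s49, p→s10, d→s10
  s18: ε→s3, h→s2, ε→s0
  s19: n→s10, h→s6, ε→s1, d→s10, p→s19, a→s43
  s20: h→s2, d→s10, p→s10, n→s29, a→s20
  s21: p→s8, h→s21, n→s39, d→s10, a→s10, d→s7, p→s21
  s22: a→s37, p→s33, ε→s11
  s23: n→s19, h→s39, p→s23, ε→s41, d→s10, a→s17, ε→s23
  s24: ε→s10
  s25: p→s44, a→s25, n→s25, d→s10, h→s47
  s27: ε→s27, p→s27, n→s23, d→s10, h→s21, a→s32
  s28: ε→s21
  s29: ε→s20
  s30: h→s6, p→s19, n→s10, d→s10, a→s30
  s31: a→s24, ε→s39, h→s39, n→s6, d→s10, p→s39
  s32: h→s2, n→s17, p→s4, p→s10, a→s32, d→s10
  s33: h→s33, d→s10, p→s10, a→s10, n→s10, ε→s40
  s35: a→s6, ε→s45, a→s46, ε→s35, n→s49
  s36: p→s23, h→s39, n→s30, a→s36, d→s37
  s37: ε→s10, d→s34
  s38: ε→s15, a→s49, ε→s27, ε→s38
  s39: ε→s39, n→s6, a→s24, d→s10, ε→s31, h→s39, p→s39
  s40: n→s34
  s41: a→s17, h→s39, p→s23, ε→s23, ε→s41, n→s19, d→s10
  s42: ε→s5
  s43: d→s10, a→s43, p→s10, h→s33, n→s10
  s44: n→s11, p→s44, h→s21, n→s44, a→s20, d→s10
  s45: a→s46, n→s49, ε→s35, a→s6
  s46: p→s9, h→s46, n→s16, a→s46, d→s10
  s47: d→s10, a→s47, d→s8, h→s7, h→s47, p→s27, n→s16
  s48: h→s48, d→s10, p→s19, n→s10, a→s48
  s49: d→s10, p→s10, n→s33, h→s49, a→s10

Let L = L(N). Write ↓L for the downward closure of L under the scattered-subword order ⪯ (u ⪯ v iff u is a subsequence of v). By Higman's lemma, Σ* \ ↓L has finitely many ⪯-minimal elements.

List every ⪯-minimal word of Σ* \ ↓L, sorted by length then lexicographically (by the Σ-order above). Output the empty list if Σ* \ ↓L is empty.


|Q|=50, |F|=28, |δ|=199 (31 ε).
min D↑ (26 st, q0=0, F={1}): 0:d→1,p→2,n→3,h→4,a→0 1:d→1,p→1,n→1,h→1,a→1 2:d→1,p→2,n→5,h→6,a→2 3:d→1,p→7,n→3,h→8,a→3 4:d→1,p→9,n→10,h→4,a→4 5:d→1,p→7,n→5,h→6,a→5 6:d→1,p→6,n→11,h→6,a→1 7:d→1,p→7,n→7,h→6,a→12 8:d→1,p→13,n→10,h→8,a→8 9:d→1,p→9,n→14,h→6,a→9 10:d→1,p→15,n→16,h→10,a→10 11:d→1,p→11,n→17,h→11,a→1 12:d→1,p→1,n→12,h→18,a→12 13:d→1,p→13,n→15,h→6,a→19 14:d→1,p→15,n→20,h→11,a→14 15:d→1,p→15,n→21,h→11,a→22 16:d→1,p→21,n→1,h→16,a→16 17:d→1,p→17,n→1,h→17,a→1 18:d→1,p→1,n→23,h→18,a→1 19:d→1,p→1,n→22,h→18,a→19 20:d→1,p→21,n→1,h→17,a→20 21:d→1,p→21,n→1,h→17,a→24 22:d→1,p→1,n→24,h→23,a→22 23:d→1,p→1,n→25,h→23,a→1 24:d→1,p→1,n→1,h→25,a→24 25:d→1,p→1,n→1,h→25,a→1 (ε-aug+det+¬).
'd': |S_i|=[40, 5] end={s10,s34,s37,s7,s8} ∉↓L; 1/1 single-dels accept.
'pha': run [40, 34, 15, 2] end={s10,s24} rej; 3/3 del acc.
'npap': N↓-sim [40, 36, 26, 14, 2] end={s10,s4} ∉↓L; 4/4 single-dels accept.
'hnnn': N↓-sim [40, 32, 20, 10, 2] end={s10,s34} — reject; 4/4 deletions ∈↓L.
4 obstructions.

Antichain: [d, pha, npap, hnnn].


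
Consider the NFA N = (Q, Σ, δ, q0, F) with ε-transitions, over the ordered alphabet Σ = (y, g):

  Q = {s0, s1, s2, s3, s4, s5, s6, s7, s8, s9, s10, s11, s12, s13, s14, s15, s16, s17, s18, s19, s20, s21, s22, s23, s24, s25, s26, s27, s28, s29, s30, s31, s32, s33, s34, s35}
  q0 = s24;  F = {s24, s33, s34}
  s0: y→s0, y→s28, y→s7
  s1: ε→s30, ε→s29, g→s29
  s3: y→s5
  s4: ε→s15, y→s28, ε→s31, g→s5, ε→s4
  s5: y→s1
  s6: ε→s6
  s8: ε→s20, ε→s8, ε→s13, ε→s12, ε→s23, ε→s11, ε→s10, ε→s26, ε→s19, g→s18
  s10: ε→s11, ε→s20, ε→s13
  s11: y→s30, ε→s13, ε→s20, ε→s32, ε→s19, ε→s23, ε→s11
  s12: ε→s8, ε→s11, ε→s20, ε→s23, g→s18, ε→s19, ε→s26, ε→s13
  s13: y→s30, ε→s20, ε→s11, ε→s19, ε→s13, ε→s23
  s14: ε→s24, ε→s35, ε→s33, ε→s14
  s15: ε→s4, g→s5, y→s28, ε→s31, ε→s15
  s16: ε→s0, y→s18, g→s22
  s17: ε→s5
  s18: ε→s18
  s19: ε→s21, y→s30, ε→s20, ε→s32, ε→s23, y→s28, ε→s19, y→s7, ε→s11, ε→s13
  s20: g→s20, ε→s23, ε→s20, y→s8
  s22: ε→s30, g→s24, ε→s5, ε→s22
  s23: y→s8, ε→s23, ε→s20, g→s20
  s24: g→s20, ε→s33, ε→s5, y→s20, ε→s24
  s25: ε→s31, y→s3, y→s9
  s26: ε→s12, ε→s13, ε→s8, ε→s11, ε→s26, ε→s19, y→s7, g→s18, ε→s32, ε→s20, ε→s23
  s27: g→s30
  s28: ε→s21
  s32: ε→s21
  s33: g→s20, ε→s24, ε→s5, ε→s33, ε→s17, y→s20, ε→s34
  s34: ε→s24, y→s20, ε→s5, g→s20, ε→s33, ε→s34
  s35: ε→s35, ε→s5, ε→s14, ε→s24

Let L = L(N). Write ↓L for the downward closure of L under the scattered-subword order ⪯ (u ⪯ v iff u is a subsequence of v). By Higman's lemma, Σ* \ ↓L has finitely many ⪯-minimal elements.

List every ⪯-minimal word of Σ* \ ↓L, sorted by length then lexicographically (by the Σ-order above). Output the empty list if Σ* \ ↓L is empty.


Antichain: [y, g].

|Q|=36, |F|=3, |δ|=123 (88 ε).
min D↑ (2 st, q0=0, F={1}): 0:y→1,g→1 1:y→1,g→1.
'y': |S_i|=[22, 17] end={s1,s10,s11,s12,s13,s18,s19,s20,s21,s23,s26,s28,…} — reject; 1/1 deletions ∈↓L.
'g': |S_i|=[22, 16] end={s10,s11,s12,s13,s18,s19,s20,s21,s23,s26,s28,s29,…} rej; 1/1 single-dels accept.
2 words, ⪯-incomp.


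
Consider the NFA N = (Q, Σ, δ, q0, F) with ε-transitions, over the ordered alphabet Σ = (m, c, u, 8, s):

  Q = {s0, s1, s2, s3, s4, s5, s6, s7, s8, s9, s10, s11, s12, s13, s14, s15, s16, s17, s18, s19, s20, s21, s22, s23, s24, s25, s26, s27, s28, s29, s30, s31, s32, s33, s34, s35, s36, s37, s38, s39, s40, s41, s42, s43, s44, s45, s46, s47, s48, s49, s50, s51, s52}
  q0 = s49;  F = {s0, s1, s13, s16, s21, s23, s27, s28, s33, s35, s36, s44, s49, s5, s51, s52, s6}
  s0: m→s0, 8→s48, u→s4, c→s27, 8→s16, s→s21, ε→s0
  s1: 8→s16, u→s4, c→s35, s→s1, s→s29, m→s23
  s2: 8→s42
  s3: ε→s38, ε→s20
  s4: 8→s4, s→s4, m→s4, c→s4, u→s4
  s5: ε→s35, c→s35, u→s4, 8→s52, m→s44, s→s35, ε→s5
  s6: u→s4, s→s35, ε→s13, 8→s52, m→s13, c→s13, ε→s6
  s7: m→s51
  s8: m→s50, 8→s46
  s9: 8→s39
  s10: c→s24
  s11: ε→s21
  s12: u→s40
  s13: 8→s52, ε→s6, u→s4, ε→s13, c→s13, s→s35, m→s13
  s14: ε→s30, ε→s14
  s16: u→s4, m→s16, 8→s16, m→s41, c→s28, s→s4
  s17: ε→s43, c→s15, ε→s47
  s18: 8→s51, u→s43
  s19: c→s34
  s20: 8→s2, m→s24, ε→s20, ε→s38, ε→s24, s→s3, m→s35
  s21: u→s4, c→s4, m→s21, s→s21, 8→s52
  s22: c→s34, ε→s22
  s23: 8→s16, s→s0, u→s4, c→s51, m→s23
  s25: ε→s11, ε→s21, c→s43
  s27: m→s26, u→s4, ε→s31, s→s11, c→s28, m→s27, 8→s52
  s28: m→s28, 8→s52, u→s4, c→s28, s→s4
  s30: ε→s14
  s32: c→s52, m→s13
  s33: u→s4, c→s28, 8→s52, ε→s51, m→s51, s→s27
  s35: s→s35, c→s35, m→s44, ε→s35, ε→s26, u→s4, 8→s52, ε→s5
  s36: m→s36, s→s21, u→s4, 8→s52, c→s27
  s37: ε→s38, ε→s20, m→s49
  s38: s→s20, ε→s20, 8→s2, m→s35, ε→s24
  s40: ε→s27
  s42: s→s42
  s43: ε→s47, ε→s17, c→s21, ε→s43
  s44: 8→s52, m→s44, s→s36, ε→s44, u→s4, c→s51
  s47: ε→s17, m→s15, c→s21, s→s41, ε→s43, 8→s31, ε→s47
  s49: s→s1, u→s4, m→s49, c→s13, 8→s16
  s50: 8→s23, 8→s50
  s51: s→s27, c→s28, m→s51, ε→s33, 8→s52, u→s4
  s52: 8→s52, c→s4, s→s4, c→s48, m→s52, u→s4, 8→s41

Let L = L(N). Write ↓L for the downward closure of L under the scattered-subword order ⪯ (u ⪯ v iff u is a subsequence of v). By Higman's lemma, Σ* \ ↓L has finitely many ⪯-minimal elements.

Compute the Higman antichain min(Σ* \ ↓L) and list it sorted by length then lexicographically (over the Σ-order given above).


Antichain: [u, 8s, c8c, smccs, smssc].

|Q|=53, |F|=17, |δ|=166 (39 ε).
min D↑ (15 st, q0=0, F={2}): 0:m→0,c→1,u→2,8→3,s→4 1:m→1,c→1,u→2,8→5,s→6 2:m→2,c→2,u→2,8→2,s→2 3:m→3,c→7,u→2,8→3,s→2 4:m→8,c→6,u→2,8→3,s→4 5:m→5,c→2,u→2,8→5,s→2 6:m→9,c→6,u→2,8→5,s→6 7:m→7,c→7,u→2,8→5,s→2 8:m→8,c→10,u→2,8→3,s→11 9:m→9,c→10,u→2,8→5,s→12 10:m→10,c→7,u→2,8→5,s→13 11:m→11,c→13,u→2,8→3,s→14 12:m→12,c→13,u→2,8→5,s→14 13:m→13,c→7,u→2,8→5,s→14 14:m→14,c→2,u→2,8→5,s→14 (ε-aug+det+¬).
'u': N↓-sim [24, 1] end={s4} — reject; 1/1 single-dels accept.
'8s': run [24, 6, 1] end={s4} ∉↓L; 2/2 deletions ∈↓L.
'c8c': N↓-sim [24, 18, 4, 2] end={s4,s48} — reject; 3/3 del acc.
'smccs': run [24, 21, 17, 12, 5, 1] end={s4} ∉↓L; 5/5 del acc.
'smssc': |S_i|=[24, 21, 17, 13, 6, 2] end={s4,s48} ∉↓L; 5/5 deletions ∈↓L.
5 obstructions.
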